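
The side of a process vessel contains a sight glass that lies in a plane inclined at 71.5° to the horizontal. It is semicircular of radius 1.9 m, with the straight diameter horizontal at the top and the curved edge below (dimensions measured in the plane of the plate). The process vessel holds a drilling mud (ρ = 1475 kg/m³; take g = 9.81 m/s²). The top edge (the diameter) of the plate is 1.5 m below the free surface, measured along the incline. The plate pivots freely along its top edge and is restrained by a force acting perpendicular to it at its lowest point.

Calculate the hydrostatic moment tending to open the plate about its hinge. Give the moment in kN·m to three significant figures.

M ≈ 164 kN·m

γ = ρg = 1475 × 9.81 / 1000 = 14.46975 kN/m³.
Let θ = 71.5° be the plate's angle to the horizontal; measure y along the incline from where the plane meets the free surface. Vertical depth h = y·sinθ with sinθ = 0.948324.
The centroid of a semicircle lies 4r/(3π) = 0.806385 m from the diameter, here below the top edge, so y_c = 1.5 + 0.806385 = 2.30639 m and h_c = 2.30639 × 0.948324 = 2.1872 m.
A = πr²/2 = π × 1.9²/2 = 5.67057 m².
Resultant F = γ·h_c·A = 14.46975 × 2.1872 × 5.67057 = 179.464 kN.
I_c = (π/8 − 8/(9π))·r⁴ = 0.109757 × 1.9⁴ = 1.43036 m⁴.
Centre of pressure: y_p = y_c + I_c/(y_c·A) = 2.30639 + 1.43036/(2.30639 × 5.67057) = 2.30639 + 0.109367 = 2.41576 m along the plane.
The resultant acts 0.806385 + 0.109367 = 0.915752 m (along the plate) below the hinge at the top edge, so the moment about the hinge is M = F × 0.915752 = 179.464 × 0.915752 = 164.345 kN·m.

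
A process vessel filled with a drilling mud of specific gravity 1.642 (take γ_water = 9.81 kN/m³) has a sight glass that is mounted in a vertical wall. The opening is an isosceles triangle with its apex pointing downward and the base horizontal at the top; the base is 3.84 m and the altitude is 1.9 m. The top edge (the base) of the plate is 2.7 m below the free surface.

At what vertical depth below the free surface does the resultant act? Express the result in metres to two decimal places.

γ = 1.642 × 9.81 = 16.10802 kN/m³.
With the apex down, the centroid sits h/3 = 1.9/3 = 0.633333 m below the base (the top edge), so the centroid depth is h_c = 2.7 + 0.633333 = 3.33333 m.
A = ½ × 3.84 × 1.9 = 3.648 m².
Resultant F = γ·h_c·A = 16.10802 × 3.33333 × 3.648 = 195.873 kN.
I_c = b·h³/36 = 3.84 × 1.9³/36 = 0.731627 m⁴.
Centre of pressure: y_p = y_c + I_c/(y_c·A) = 3.33333 + 0.731627/(3.33333 × 3.648) = 3.33333 + 0.0601668 = 3.3935 m along the plane.

h_p = 3.39 m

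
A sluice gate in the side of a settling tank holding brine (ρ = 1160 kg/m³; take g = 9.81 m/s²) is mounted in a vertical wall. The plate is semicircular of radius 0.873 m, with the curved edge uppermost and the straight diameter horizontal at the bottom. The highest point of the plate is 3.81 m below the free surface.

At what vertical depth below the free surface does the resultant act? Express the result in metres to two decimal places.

h_p = 4.32 m

γ = ρg = 1160 × 9.81 / 1000 = 11.3796 kN/m³.
The centroid lies 4r/(3π) = 0.370513 m above the diameter, so r − 4r/(3π) = 0.873 − 0.370513 = 0.502487 m below the topmost point, so the centroid depth is h_c = 3.81 + 0.502487 = 4.31249 m.
A = πr²/2 = π × 0.873²/2 = 1.19715 m².
Resultant F = γ·h_c·A = 11.3796 × 4.31249 × 1.19715 = 58.7494 kN.
I_c = (π/8 − 8/(9π))·r⁴ = 0.109757 × 0.873⁴ = 0.0637513 m⁴.
Centre of pressure: y_p = y_c + I_c/(y_c·A) = 4.31249 + 0.0637513/(4.31249 × 1.19715) = 4.31249 + 0.0123484 = 4.32484 m along the plane.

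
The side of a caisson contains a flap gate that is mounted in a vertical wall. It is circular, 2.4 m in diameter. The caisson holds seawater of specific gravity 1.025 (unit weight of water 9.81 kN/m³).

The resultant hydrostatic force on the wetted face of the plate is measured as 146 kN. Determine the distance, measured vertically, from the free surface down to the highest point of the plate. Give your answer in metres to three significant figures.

γ = 1.025 × 9.81 = 10.05525 kN/m³.
A = π(1.2)² = 4.52389 m².
From F = γ·h_c·A, the centroid depth is h_c = 146/(10.05525 × 4.52389) = 3.20958 m.
The centroid is at the centre, 1.2 m below the top of the plate, so the highest point sits at h_top = 3.20958 − 1.2 = 2.00958 m below the surface.

d_top ≈ 2.01 m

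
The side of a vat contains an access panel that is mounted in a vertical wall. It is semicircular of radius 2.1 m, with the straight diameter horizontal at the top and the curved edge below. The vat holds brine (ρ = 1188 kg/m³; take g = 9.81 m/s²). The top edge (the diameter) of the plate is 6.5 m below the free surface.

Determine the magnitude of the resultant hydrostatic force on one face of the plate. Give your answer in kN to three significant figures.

γ = ρg = 1188 × 9.81 / 1000 = 11.65428 kN/m³.
The centroid of a semicircle lies 4r/(3π) = 0.891268 m from the diameter, here below the top edge, so the centroid depth is h_c = 6.5 + 0.891268 = 7.39127 m.
A = πr²/2 = π × 2.1²/2 = 6.92721 m².
Resultant F = γ·h_c·A = 11.65428 × 7.39127 × 6.92721 = 596.709 kN.

F ≈ 597 kN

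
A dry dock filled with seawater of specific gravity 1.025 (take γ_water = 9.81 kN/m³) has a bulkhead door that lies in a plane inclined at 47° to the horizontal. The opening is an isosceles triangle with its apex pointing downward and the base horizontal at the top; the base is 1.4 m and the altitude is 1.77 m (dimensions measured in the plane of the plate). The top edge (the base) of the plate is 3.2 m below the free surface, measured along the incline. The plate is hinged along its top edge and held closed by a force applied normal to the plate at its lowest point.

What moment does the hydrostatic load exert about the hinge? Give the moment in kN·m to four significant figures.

γ = 1.025 × 9.81 = 10.05525 kN/m³.
Let θ = 47° be the plate's angle to the horizontal; measure y along the incline from where the plane meets the free surface. Vertical depth h = y·sinθ with sinθ = 0.731354.
With the apex down, the centroid sits h/3 = 1.77/3 = 0.59 m below the base (the top edge), so y_c = 3.2 + 0.59 = 3.79 m and h_c = 3.79 × 0.731354 = 2.77183 m.
A = ½ × 1.4 × 1.77 = 1.239 m².
Resultant F = γ·h_c·A = 10.05525 × 2.77183 × 1.239 = 34.5327 kN.
I_c = b·h³/36 = 1.4 × 1.77³/36 = 0.215648 m⁴.
Centre of pressure: y_p = y_c + I_c/(y_c·A) = 3.79 + 0.215648/(3.79 × 1.239) = 3.79 + 0.0459235 = 3.83592 m along the plane.
The resultant acts 0.59 + 0.0459235 = 0.635923 m (along the plate) below the hinge at the top edge, so the moment about the hinge is M = F × 0.635923 = 34.5327 × 0.635923 = 21.9601 kN·m.

M ≈ 21.96 kN·m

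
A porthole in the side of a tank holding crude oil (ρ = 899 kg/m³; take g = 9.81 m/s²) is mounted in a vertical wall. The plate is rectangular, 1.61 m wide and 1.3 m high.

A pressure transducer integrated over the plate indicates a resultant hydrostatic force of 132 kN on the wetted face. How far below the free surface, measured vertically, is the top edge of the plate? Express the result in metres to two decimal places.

d_top ≈ 6.50 m

γ = ρg = 899 × 9.81 / 1000 = 8.81919 kN/m³.
A = 1.61 × 1.3 = 2.093 m².
From F = γ·h_c·A, the centroid depth is h_c = 132/(8.81919 × 2.093) = 7.15115 m.
The centroid lies 1.3/2 = 0.65 m below the top edge, so the top edge sits at h_top = 7.15115 − 0.65 = 6.50115 m below the surface.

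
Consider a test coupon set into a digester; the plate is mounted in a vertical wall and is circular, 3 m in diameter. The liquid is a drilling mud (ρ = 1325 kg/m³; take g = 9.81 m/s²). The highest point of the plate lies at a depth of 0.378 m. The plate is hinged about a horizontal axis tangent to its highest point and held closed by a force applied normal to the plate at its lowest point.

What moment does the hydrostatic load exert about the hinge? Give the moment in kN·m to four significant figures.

γ = ρg = 1325 × 9.81 / 1000 = 12.99825 kN/m³.
The centroid is at the centre, 1.5 m below the top of the plate, so the centroid depth is h_c = 0.378 + 1.5 = 1.878 m.
A = π(1.5)² = 7.06858 m².
Resultant F = γ·h_c·A = 12.99825 × 1.878 × 7.06858 = 172.549 kN.
I_c = πr⁴/4 = π × 1.5⁴/4 = 3.97608 m⁴.
Centre of pressure: y_p = y_c + I_c/(y_c·A) = 1.878 + 3.97608/(1.878 × 7.06858) = 1.878 + 0.299521 = 2.17752 m along the plane.
The resultant acts 1.5 + 0.299521 = 1.79952 m (along the plate) below the hinge at the top edge, so the moment about the hinge is M = F × 1.79952 = 172.549 × 1.79952 = 310.505 kN·m.

M ≈ 310.5 kN·m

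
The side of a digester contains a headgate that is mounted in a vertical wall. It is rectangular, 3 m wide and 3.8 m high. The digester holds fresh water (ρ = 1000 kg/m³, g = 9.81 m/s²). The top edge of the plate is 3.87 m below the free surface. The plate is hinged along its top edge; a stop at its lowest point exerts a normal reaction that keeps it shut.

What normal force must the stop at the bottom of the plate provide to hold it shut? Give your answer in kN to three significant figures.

γ = ρg = 1000 × 9.81 = 9810 N/m³ = 9.81 kN/m³.
The centroid lies 3.8/2 = 1.9 m below the top edge, so the centroid depth is h_c = 3.87 + 1.9 = 5.77 m.
A = 3 × 3.8 = 11.4 m².
Resultant F = γ·h_c·A = 9.81 × 5.77 × 11.4 = 645.282 kN.
I_c = b·h³/12 = 3 × 3.8³/12 = 13.718 m⁴.
Centre of pressure: y_p = y_c + I_c/(y_c·A) = 5.77 + 13.718/(5.77 × 11.4) = 5.77 + 0.20855 = 5.97855 m along the plane.
The resultant acts 1.9 + 0.20855 = 2.10855 m (along the plate) below the hinge at the top edge, so the moment about the hinge is M = F × 2.10855 = 645.282 × 2.10855 = 1360.61 kN·m.
A normal force at the bottom, 3.8 m from the hinge, must supply this moment: P = 1360.61/3.8 = 358.055 kN.

P ≈ 358 kN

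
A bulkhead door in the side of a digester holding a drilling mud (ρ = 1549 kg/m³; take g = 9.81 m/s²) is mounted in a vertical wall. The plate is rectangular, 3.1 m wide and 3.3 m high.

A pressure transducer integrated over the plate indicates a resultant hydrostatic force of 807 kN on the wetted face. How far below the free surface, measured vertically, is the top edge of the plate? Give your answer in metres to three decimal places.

γ = ρg = 1549 × 9.81 / 1000 = 15.19569 kN/m³.
A = 3.1 × 3.3 = 10.23 m².
From F = γ·h_c·A, the centroid depth is h_c = 807/(15.19569 × 10.23) = 5.19132 m.
The centroid lies 3.3/2 = 1.65 m below the top edge, so the top edge sits at h_top = 5.19132 − 1.65 = 3.54132 m below the surface.

d_top ≈ 3.541 m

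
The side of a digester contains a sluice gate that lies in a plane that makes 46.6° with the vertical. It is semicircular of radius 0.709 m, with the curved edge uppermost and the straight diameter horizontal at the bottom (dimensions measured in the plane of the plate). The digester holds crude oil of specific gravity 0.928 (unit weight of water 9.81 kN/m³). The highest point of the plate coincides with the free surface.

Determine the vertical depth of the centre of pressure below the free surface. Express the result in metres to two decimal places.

h_p = 0.34 m

γ = 0.928 × 9.81 = 9.10368 kN/m³.
The plate makes 46.6° with the vertical, i.e. θ = 90° − 46.6° = 43.4° to the horizontal. Measuring y along the incline from the free-surface line, vertical depth h = y·sinθ with sinθ = 0.687088.
The centroid lies 4r/(3π) = 0.300909 m above the diameter, so r − 4r/(3π) = 0.709 − 0.300909 = 0.408091 m below the topmost point, so y_c = 0.408091 m and h_c = 0.408091 × 0.687088 = 0.280394 m.
A = πr²/2 = π × 0.709²/2 = 0.789609 m².
Resultant F = γ·h_c·A = 9.10368 × 0.280394 × 0.789609 = 2.01557 kN.
I_c = (π/8 − 8/(9π))·r⁴ = 0.109757 × 0.709⁴ = 0.0277343 m⁴.
Centre of pressure: y_p = y_c + I_c/(y_c·A) = 0.408091 + 0.0277343/(0.408091 × 0.789609) = 0.408091 + 0.0860693 = 0.49416 m along the plane.
Vertically, h_p = y_p·sinθ = 0.49416 × 0.687088 = 0.339531 m.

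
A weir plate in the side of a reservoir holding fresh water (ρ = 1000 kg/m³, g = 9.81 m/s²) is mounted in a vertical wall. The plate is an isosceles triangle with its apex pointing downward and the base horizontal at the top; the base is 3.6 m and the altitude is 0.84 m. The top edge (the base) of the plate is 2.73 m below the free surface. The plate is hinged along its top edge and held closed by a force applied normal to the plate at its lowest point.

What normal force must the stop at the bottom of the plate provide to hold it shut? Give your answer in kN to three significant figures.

γ = ρg = 1000 × 9.81 = 9810 N/m³ = 9.81 kN/m³.
With the apex down, the centroid sits h/3 = 0.84/3 = 0.28 m below the base (the top edge), so the centroid depth is h_c = 2.73 + 0.28 = 3.01 m.
A = ½ × 3.6 × 0.84 = 1.512 m².
Resultant F = γ·h_c·A = 9.81 × 3.01 × 1.512 = 44.6465 kN.
I_c = b·h³/36 = 3.6 × 0.84³/36 = 0.0592704 m⁴.
Centre of pressure: y_p = y_c + I_c/(y_c·A) = 3.01 + 0.0592704/(3.01 × 1.512) = 3.01 + 0.0130233 = 3.02302 m along the plane.
The resultant acts 0.28 + 0.0130233 = 0.293023 m (along the plate) below the hinge at the top edge, so the moment about the hinge is M = F × 0.293023 = 44.6465 × 0.293023 = 13.0825 kN·m.
A normal force at the bottom, 0.84 m from the hinge, must supply this moment: P = 13.0825/0.84 = 15.5744 kN.

P ≈ 15.6 kN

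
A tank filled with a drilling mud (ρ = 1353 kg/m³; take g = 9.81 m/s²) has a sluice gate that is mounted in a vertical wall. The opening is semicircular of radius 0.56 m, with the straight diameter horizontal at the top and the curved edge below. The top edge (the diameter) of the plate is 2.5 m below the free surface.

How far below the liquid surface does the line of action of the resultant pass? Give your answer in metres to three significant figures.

γ = ρg = 1353 × 9.81 / 1000 = 13.27293 kN/m³.
The centroid of a semicircle lies 4r/(3π) = 0.237671 m from the diameter, here below the top edge, so the centroid depth is h_c = 2.5 + 0.237671 = 2.73767 m.
A = πr²/2 = π × 0.56²/2 = 0.492602 m².
Resultant F = γ·h_c·A = 13.27293 × 2.73767 × 0.492602 = 17.8996 kN.
I_c = (π/8 − 8/(9π))·r⁴ = 0.109757 × 0.56⁴ = 0.010794 m⁴.
Centre of pressure: y_p = y_c + I_c/(y_c·A) = 2.73767 + 0.010794/(2.73767 × 0.492602) = 2.73767 + 0.00800396 = 2.74567 m along the plane.

h_p = 2.75 m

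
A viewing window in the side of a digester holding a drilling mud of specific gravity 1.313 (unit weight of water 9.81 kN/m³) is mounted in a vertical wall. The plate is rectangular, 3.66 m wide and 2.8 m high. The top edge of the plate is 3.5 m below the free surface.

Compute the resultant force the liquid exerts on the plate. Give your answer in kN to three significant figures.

γ = 1.313 × 9.81 = 12.88053 kN/m³.
The centroid lies 2.8/2 = 1.4 m below the top edge, so the centroid depth is h_c = 3.5 + 1.4 = 4.9 m.
A = 3.66 × 2.8 = 10.248 m².
Resultant F = γ·h_c·A = 12.88053 × 4.9 × 10.248 = 646.798 kN.

F ≈ 647 kN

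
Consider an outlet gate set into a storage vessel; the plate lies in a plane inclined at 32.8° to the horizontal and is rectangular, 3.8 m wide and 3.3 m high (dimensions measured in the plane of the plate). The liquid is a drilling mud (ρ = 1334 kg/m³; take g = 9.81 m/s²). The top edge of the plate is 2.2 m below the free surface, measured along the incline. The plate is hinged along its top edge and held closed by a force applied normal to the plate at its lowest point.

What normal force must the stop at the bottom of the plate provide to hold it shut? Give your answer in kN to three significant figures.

P ≈ 196 kN

γ = ρg = 1334 × 9.81 / 1000 = 13.08654 kN/m³.
Let θ = 32.8° be the plate's angle to the horizontal; measure y along the incline from where the plane meets the free surface. Vertical depth h = y·sinθ with sinθ = 0.541708.
The centroid lies 3.3/2 = 1.65 m below the top edge, so y_c = 2.2 + 1.65 = 3.85 m and h_c = 3.85 × 0.541708 = 2.08558 m.
A = 3.8 × 3.3 = 12.54 m².
Resultant F = γ·h_c·A = 13.08654 × 2.08558 × 12.54 = 342.255 kN.
I_c = b·h³/12 = 3.8 × 3.3³/12 = 11.38 m⁴.
Centre of pressure: y_p = y_c + I_c/(y_c·A) = 3.85 + 11.38/(3.85 × 12.54) = 3.85 + 0.235713 = 4.08571 m along the plane.
The resultant acts 1.65 + 0.235713 = 1.88571 m (along the plate) below the hinge at the top edge, so the moment about the hinge is M = F × 1.88571 = 342.255 × 1.88571 = 645.394 kN·m.
A normal force at the bottom, 3.3 m from the hinge, must supply this moment: P = 645.394/3.3 = 195.574 kN.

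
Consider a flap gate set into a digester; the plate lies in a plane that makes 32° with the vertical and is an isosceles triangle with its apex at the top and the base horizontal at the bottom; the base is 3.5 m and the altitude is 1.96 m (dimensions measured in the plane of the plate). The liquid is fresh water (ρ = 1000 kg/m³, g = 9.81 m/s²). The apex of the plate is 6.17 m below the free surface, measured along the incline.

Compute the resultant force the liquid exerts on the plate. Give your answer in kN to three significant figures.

γ = ρg = 1000 × 9.81 = 9810 N/m³ = 9.81 kN/m³.
The plate makes 32° with the vertical, i.e. θ = 90° − 32° = 58° to the horizontal. Measuring y along the incline from the free-surface line, vertical depth h = y·sinθ with sinθ = 0.848048.
With the apex up, the centroid sits 2h/3 = 2 × 1.96/3 = 1.30667 m below the apex, so y_c = 6.17 + 1.30667 = 7.47667 m and h_c = 7.47667 × 0.848048 = 6.34058 m.
A = ½ × 3.5 × 1.96 = 3.43 m².
Resultant F = γ·h_c·A = 9.81 × 6.34058 × 3.43 = 213.35 kN.

F ≈ 213 kN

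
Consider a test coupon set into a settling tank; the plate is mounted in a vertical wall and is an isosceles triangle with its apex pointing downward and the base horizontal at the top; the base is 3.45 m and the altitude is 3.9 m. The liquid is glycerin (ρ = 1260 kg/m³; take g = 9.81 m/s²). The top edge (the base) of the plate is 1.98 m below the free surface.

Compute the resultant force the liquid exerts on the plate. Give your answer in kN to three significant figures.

γ = ρg = 1260 × 9.81 / 1000 = 12.3606 kN/m³.
With the apex down, the centroid sits h/3 = 3.9/3 = 1.3 m below the base (the top edge), so the centroid depth is h_c = 1.98 + 1.3 = 3.28 m.
A = ½ × 3.45 × 3.9 = 6.7275 m².
Resultant F = γ·h_c·A = 12.3606 × 3.28 × 6.7275 = 272.751 kN.

F ≈ 273 kN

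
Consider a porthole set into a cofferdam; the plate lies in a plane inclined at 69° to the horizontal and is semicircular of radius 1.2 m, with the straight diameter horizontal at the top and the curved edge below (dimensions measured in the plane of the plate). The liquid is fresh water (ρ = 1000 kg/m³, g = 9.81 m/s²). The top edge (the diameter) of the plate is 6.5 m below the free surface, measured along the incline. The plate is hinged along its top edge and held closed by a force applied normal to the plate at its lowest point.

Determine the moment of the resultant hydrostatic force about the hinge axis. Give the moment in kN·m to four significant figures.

M ≈ 76.04 kN·m

γ = ρg = 1000 × 9.81 = 9810 N/m³ = 9.81 kN/m³.
Let θ = 69° be the plate's angle to the horizontal; measure y along the incline from where the plane meets the free surface. Vertical depth h = y·sinθ with sinθ = 0.933580.
The centroid of a semicircle lies 4r/(3π) = 0.509296 m from the diameter, here below the top edge, so y_c = 6.5 + 0.509296 = 7.0093 m and h_c = 7.0093 × 0.933580 = 6.54374 m.
A = πr²/2 = π × 1.2²/2 = 2.26195 m².
Resultant F = γ·h_c·A = 9.81 × 6.54374 × 2.26195 = 145.204 kN.
I_c = (π/8 − 8/(9π))·r⁴ = 0.109757 × 1.2⁴ = 0.227592 m⁴.
Centre of pressure: y_p = y_c + I_c/(y_c·A) = 7.0093 + 0.227592/(7.0093 × 2.26195) = 7.0093 + 0.0143549 = 7.02365 m along the plane.
The resultant acts 0.509296 + 0.0143549 = 0.523651 m (along the plate) below the hinge at the top edge, so the moment about the hinge is M = F × 0.523651 = 145.204 × 0.523651 = 76.0362 kN·m.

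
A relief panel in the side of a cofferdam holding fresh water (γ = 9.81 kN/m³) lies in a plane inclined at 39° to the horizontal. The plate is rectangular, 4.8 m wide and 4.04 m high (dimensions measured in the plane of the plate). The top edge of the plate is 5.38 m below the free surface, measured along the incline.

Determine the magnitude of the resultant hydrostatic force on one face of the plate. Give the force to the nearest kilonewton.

γ = 9.81 kN/m³.
Let θ = 39° be the plate's angle to the horizontal; measure y along the incline from where the plane meets the free surface. Vertical depth h = y·sinθ with sinθ = 0.629320.
The centroid lies 4.04/2 = 2.02 m below the top edge, so y_c = 5.38 + 2.02 = 7.4 m and h_c = 7.4 × 0.629320 = 4.65697 m.
A = 4.8 × 4.04 = 19.392 m².
Resultant F = γ·h_c·A = 9.81 × 4.65697 × 19.392 = 885.921 kN.

F ≈ 886 kN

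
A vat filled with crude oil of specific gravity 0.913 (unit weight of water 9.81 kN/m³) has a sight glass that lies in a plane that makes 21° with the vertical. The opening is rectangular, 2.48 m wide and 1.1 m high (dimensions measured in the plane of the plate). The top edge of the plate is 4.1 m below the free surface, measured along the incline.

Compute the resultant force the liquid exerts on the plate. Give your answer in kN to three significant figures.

F ≈ 106 kN

γ = 0.913 × 9.81 = 8.95653 kN/m³.
The plate makes 21° with the vertical, i.e. θ = 90° − 21° = 69° to the horizontal. Measuring y along the incline from the free-surface line, vertical depth h = y·sinθ with sinθ = 0.933580.
The centroid lies 1.1/2 = 0.55 m below the top edge, so y_c = 4.1 + 0.55 = 4.65 m and h_c = 4.65 × 0.933580 = 4.34115 m.
A = 2.48 × 1.1 = 2.728 m².
Resultant F = γ·h_c·A = 8.95653 × 4.34115 × 2.728 = 106.069 kN.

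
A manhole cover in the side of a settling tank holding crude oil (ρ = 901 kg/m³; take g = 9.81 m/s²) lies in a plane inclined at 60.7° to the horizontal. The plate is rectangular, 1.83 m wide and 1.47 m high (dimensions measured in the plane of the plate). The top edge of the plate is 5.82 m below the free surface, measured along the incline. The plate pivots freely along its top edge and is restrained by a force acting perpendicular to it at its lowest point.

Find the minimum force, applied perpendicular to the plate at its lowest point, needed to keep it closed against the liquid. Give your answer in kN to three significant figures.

γ = ρg = 901 × 9.81 / 1000 = 8.83881 kN/m³.
Let θ = 60.7° be the plate's angle to the horizontal; measure y along the incline from where the plane meets the free surface. Vertical depth h = y·sinθ with sinθ = 0.872069.
The centroid lies 1.47/2 = 0.735 m below the top edge, so y_c = 5.82 + 0.735 = 6.555 m and h_c = 6.555 × 0.872069 = 5.71641 m.
A = 1.83 × 1.47 = 2.6901 m².
Resultant F = γ·h_c·A = 8.83881 × 5.71641 × 2.6901 = 135.921 kN.
I_c = b·h³/12 = 1.83 × 1.47³/12 = 0.48442 m⁴.
Centre of pressure: y_p = y_c + I_c/(y_c·A) = 6.555 + 0.48442/(6.555 × 2.6901) = 6.555 + 0.0274714 = 6.58247 m along the plane.
The resultant acts 0.735 + 0.0274714 = 0.762471 m (along the plate) below the hinge at the top edge, so the moment about the hinge is M = F × 0.762471 = 135.921 × 0.762471 = 103.636 kN·m.
A normal force at the bottom, 1.47 m from the hinge, must supply this moment: P = 103.636/1.47 = 70.5007 kN.

P ≈ 70.5 kN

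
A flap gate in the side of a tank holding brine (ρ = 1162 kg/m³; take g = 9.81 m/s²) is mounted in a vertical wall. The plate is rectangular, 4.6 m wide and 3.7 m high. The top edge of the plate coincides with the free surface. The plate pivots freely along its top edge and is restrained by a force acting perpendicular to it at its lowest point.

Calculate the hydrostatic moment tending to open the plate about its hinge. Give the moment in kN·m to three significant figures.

M ≈ 885 kN·m

γ = ρg = 1162 × 9.81 / 1000 = 11.39922 kN/m³.
The centroid lies 3.7/2 = 1.85 m below the top edge, so the centroid depth is h_c = 1.85 m.
A = 4.6 × 3.7 = 17.02 m².
Resultant F = γ·h_c·A = 11.39922 × 1.85 × 17.02 = 358.927 kN.
I_c = b·h³/12 = 4.6 × 3.7³/12 = 19.417 m⁴.
Centre of pressure: y_p = y_c + I_c/(y_c·A) = 1.85 + 19.417/(1.85 × 17.02) = 1.85 + 0.616667 = 2.46667 m along the plane.
The resultant acts 1.85 + 0.616667 = 2.46667 m (along the plate) below the hinge at the top edge, so the moment about the hinge is M = F × 2.46667 = 358.927 × 2.46667 = 885.354 kN·m.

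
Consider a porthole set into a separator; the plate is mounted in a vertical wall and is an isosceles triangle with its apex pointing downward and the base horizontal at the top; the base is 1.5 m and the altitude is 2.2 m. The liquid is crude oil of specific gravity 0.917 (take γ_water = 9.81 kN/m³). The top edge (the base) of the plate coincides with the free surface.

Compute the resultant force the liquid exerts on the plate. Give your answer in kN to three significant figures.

F ≈ 10.9 kN

γ = 0.917 × 9.81 = 8.99577 kN/m³.
With the apex down, the centroid sits h/3 = 2.2/3 = 0.733333 m below the base (the top edge), so the centroid depth is h_c = 0.733333 m.
A = ½ × 1.5 × 2.2 = 1.65 m².
Resultant F = γ·h_c·A = 8.99577 × 0.733333 × 1.65 = 10.8849 kN.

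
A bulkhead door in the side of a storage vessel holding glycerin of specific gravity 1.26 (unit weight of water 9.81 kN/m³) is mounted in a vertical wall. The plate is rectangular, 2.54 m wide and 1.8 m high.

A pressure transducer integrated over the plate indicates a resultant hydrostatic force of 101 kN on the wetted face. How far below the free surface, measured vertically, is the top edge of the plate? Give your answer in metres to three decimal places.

d_top ≈ 0.887 m

γ = 1.26 × 9.81 = 12.3606 kN/m³.
A = 2.54 × 1.8 = 4.572 m².
From F = γ·h_c·A, the centroid depth is h_c = 101/(12.3606 × 4.572) = 1.78721 m.
The centroid lies 1.8/2 = 0.9 m below the top edge, so the top edge sits at h_top = 1.78721 − 0.9 = 0.88721 m below the surface.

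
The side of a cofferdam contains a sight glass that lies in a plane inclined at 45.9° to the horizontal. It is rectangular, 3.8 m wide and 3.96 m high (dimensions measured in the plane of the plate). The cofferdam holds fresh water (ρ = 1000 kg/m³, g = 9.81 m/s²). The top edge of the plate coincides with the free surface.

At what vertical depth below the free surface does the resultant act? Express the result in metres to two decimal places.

γ = ρg = 1000 × 9.81 = 9810 N/m³ = 9.81 kN/m³.
Let θ = 45.9° be the plate's angle to the horizontal; measure y along the incline from where the plane meets the free surface. Vertical depth h = y·sinθ with sinθ = 0.718126.
The centroid lies 3.96/2 = 1.98 m below the top edge, so y_c = 1.98 m and h_c = 1.98 × 0.718126 = 1.42189 m.
A = 3.8 × 3.96 = 15.048 m².
Resultant F = γ·h_c·A = 9.81 × 1.42189 × 15.048 = 209.901 kN.
I_c = b·h³/12 = 3.8 × 3.96³/12 = 19.6647 m⁴.
Centre of pressure: y_p = y_c + I_c/(y_c·A) = 1.98 + 19.6647/(1.98 × 15.048) = 1.98 + 0.659999 = 2.64 m along the plane.
Vertically, h_p = y_p·sinθ = 2.64 × 0.718126 = 1.89585 m.

h_p = 1.90 m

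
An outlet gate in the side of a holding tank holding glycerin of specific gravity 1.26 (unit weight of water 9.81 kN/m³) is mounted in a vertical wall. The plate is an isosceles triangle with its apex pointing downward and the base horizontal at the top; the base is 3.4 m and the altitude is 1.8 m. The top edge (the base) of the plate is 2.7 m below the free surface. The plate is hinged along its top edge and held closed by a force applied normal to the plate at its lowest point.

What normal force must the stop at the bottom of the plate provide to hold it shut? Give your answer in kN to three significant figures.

P ≈ 45.4 kN

γ = 1.26 × 9.81 = 12.3606 kN/m³.
With the apex down, the centroid sits h/3 = 1.8/3 = 0.6 m below the base (the top edge), so the centroid depth is h_c = 2.7 + 0.6 = 3.3 m.
A = ½ × 3.4 × 1.8 = 3.06 m².
Resultant F = γ·h_c·A = 12.3606 × 3.3 × 3.06 = 124.817 kN.
I_c = b·h³/36 = 3.4 × 1.8³/36 = 0.5508 m⁴.
Centre of pressure: y_p = y_c + I_c/(y_c·A) = 3.3 + 0.5508/(3.3 × 3.06) = 3.3 + 0.0545455 = 3.35455 m along the plane.
The resultant acts 0.6 + 0.0545455 = 0.654546 m (along the plate) below the hinge at the top edge, so the moment about the hinge is M = F × 0.654546 = 124.817 × 0.654546 = 81.6985 kN·m.
A normal force at the bottom, 1.8 m from the hinge, must supply this moment: P = 81.6985/1.8 = 45.3881 kN.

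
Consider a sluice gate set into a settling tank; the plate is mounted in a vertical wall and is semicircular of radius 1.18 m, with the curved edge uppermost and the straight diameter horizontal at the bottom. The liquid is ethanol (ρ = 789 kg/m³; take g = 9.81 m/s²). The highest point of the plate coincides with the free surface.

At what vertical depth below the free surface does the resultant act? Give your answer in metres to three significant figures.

γ = ρg = 789 × 9.81 / 1000 = 7.74009 kN/m³.
The centroid lies 4r/(3π) = 0.500808 m above the diameter, so r − 4r/(3π) = 1.18 − 0.500808 = 0.679192 m below the topmost point, so the centroid depth is h_c = 0.679192 m.
A = πr²/2 = π × 1.18²/2 = 2.18718 m².
Resultant F = γ·h_c·A = 7.74009 × 0.679192 × 2.18718 = 11.498 kN.
I_c = (π/8 − 8/(9π))·r⁴ = 0.109757 × 1.18⁴ = 0.212794 m⁴.
Centre of pressure: y_p = y_c + I_c/(y_c·A) = 0.679192 + 0.212794/(0.679192 × 2.18718) = 0.679192 + 0.143246 = 0.822438 m along the plane.

h_p = 0.822 m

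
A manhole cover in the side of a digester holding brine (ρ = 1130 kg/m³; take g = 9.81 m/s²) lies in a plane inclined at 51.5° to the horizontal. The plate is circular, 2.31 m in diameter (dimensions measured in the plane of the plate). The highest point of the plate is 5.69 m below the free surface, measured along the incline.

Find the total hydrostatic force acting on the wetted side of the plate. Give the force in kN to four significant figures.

γ = ρg = 1130 × 9.81 / 1000 = 11.0853 kN/m³.
Let θ = 51.5° be the plate's angle to the horizontal; measure y along the incline from where the plane meets the free surface. Vertical depth h = y·sinθ with sinθ = 0.782608.
The centroid is at the centre, 1.155 m below the top of the plate, so y_c = 5.69 + 1.155 = 6.845 m and h_c = 6.845 × 0.782608 = 5.35695 m.
A = π(1.155)² = 4.19096 m².
Resultant F = γ·h_c·A = 11.0853 × 5.35695 × 4.19096 = 248.873 kN.

F ≈ 248.9 kN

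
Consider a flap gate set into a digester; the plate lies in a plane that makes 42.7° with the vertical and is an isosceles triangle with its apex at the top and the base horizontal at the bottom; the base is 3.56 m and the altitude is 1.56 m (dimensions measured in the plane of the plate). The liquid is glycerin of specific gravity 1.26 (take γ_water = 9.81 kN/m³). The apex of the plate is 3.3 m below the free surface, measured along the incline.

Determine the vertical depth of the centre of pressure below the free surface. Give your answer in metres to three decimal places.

γ = 1.26 × 9.81 = 12.3606 kN/m³.
The plate makes 42.7° with the vertical, i.e. θ = 90° − 42.7° = 47.3° to the horizontal. Measuring y along the incline from the free-surface line, vertical depth h = y·sinθ with sinθ = 0.734915.
With the apex up, the centroid sits 2h/3 = 2 × 1.56/3 = 1.04 m below the apex, so y_c = 3.3 + 1.04 = 4.34 m and h_c = 4.34 × 0.734915 = 3.18953 m.
A = ½ × 3.56 × 1.56 = 2.7768 m².
Resultant F = γ·h_c·A = 12.3606 × 3.18953 × 2.7768 = 109.474 kN.
I_c = b·h³/36 = 3.56 × 1.56³/36 = 0.375423 m⁴.
Centre of pressure: y_p = y_c + I_c/(y_c·A) = 4.34 + 0.375423/(4.34 × 2.7768) = 4.34 + 0.031152 = 4.37115 m along the plane.
Vertically, h_p = y_p·sinθ = 4.37115 × 0.734915 = 3.21242 m.

h_p = 3.212 m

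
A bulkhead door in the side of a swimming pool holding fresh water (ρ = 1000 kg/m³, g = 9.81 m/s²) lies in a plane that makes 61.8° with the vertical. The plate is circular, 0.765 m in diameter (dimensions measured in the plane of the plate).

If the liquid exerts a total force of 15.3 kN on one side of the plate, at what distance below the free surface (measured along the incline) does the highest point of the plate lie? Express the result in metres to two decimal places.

y_top ≈ 6.80 m

γ = ρg = 1000 × 9.81 = 9810 N/m³ = 9.81 kN/m³.
A = π(0.3825)² = 0.459635 m².
From F = γ·h_c·A, the centroid depth is h_c = 15.3/(9.81 × 0.459635) = 3.3932 m.
The plate makes 61.8° with the vertical, i.e. θ = 90° − 61.8° = 28.2° to the horizontal. Measuring y along the incline from the free-surface line, vertical depth h = y·sinθ with sinθ = 0.472551.
Along the incline, y_c = h_c/sinθ = 3.3932/0.472551 = 7.1806 m.
The centroid is at the centre, 0.3825 m below the top of the plate, so the highest point sits at y_top = 7.1806 − 0.3825 = 6.7981 m along the incline.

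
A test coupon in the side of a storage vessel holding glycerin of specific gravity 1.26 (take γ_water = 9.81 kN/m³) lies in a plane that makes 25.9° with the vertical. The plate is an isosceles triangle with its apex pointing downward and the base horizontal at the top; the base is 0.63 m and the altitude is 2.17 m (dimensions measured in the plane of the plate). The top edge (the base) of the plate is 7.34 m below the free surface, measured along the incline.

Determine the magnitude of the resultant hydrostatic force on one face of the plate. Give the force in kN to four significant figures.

γ = 1.26 × 9.81 = 12.3606 kN/m³.
The plate makes 25.9° with the vertical, i.e. θ = 90° − 25.9° = 64.1° to the horizontal. Measuring y along the incline from the free-surface line, vertical depth h = y·sinθ with sinθ = 0.899558.
With the apex down, the centroid sits h/3 = 2.17/3 = 0.723333 m below the base (the top edge), so y_c = 7.34 + 0.723333 = 8.06333 m and h_c = 8.06333 × 0.899558 = 7.25343 m.
A = ½ × 0.63 × 2.17 = 0.68355 m².
Resultant F = γ·h_c·A = 12.3606 × 7.25343 × 0.68355 = 61.2849 kN.

F ≈ 61.28 kN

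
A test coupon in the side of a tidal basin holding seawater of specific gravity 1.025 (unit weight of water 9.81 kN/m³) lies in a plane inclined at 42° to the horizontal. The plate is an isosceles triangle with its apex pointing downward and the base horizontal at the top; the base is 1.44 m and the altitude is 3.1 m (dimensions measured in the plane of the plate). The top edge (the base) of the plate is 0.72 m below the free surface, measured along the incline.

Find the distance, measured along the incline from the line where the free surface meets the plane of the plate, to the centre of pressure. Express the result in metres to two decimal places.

γ = 1.025 × 9.81 = 10.05525 kN/m³.
Let θ = 42° be the plate's angle to the horizontal; measure y along the incline from where the plane meets the free surface. Vertical depth h = y·sinθ with sinθ = 0.669131.
With the apex down, the centroid sits h/3 = 3.1/3 = 1.03333 m below the base (the top edge), so y_c = 0.72 + 1.03333 = 1.75333 m and h_c = 1.75333 × 0.669131 = 1.17321 m.
A = ½ × 1.44 × 3.1 = 2.232 m².
Resultant F = γ·h_c·A = 10.05525 × 1.17321 × 2.232 = 26.3307 kN.
I_c = b·h³/36 = 1.44 × 3.1³/36 = 1.19164 m⁴.
Centre of pressure: y_p = y_c + I_c/(y_c·A) = 1.75333 + 1.19164/(1.75333 × 2.232) = 1.75333 + 0.3045 = 2.05783 m along the plane.

y_p = 2.06 m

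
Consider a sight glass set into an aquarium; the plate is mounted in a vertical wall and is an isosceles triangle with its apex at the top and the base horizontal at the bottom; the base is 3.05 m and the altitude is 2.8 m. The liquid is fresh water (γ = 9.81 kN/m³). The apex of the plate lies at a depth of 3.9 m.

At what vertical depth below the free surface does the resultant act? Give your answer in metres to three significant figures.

h_p = 5.84 m

γ = 9.81 kN/m³.
With the apex up, the centroid sits 2h/3 = 2 × 2.8/3 = 1.86667 m below the apex, so the centroid depth is h_c = 3.9 + 1.86667 = 5.76667 m.
A = ½ × 3.05 × 2.8 = 4.27 m².
Resultant F = γ·h_c·A = 9.81 × 5.76667 × 4.27 = 241.558 kN.
I_c = b·h³/36 = 3.05 × 2.8³/36 = 1.85982 m⁴.
Centre of pressure: y_p = y_c + I_c/(y_c·A) = 5.76667 + 1.85982/(5.76667 × 4.27) = 5.76667 + 0.0755297 = 5.8422 m along the plane.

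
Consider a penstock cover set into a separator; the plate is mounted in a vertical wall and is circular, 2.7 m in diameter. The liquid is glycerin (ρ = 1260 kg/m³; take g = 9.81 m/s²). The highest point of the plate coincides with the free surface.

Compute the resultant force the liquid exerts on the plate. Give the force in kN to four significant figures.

γ = ρg = 1260 × 9.81 / 1000 = 12.3606 kN/m³.
The centroid is at the centre, 1.35 m below the top of the plate, so the centroid depth is h_c = 1.35 m.
A = π(1.35)² = 5.72555 m².
Resultant F = γ·h_c·A = 12.3606 × 1.35 × 5.72555 = 95.5412 kN.

F ≈ 95.54 kN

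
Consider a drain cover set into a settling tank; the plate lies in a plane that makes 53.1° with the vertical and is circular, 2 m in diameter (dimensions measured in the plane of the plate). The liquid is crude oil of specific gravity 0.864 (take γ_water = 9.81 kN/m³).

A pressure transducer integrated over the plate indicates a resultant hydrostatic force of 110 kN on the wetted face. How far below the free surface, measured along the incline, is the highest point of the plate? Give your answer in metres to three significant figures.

γ = 0.864 × 9.81 = 8.47584 kN/m³.
A = π(1)² = 3.14159 m².
From F = γ·h_c·A, the centroid depth is h_c = 110/(8.47584 × 3.14159) = 4.13105 m.
The plate makes 53.1° with the vertical, i.e. θ = 90° − 53.1° = 36.9° to the horizontal. Measuring y along the incline from the free-surface line, vertical depth h = y·sinθ with sinθ = 0.600420.
Along the incline, y_c = h_c/sinθ = 4.13105/0.600420 = 6.88027 m.
The centroid is at the centre, 1 m below the top of the plate, so the highest point sits at y_top = 6.88027 − 1 = 5.88027 m along the incline.

y_top ≈ 5.88 m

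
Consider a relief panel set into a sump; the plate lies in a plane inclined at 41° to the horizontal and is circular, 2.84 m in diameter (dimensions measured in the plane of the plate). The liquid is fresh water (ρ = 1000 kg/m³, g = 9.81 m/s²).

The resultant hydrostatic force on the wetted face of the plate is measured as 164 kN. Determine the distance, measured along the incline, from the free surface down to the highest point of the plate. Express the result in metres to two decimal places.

γ = ρg = 1000 × 9.81 = 9810 N/m³ = 9.81 kN/m³.
A = π(1.42)² = 6.33471 m².
From F = γ·h_c·A, the centroid depth is h_c = 164/(9.81 × 6.33471) = 2.63905 m.
Let θ = 41° be the plate's angle to the horizontal; measure y along the incline from where the plane meets the free surface. Vertical depth h = y·sinθ with sinθ = 0.656059.
Along the incline, y_c = h_c/sinθ = 2.63905/0.656059 = 4.02258 m.
The centroid is at the centre, 1.42 m below the top of the plate, so the highest point sits at y_top = 4.02258 − 1.42 = 2.60258 m along the incline.

y_top ≈ 2.60 m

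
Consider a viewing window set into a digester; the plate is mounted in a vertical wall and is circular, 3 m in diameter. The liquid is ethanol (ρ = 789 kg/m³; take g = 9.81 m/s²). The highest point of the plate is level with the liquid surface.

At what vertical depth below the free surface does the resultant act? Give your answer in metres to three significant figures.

h_p = 1.88 m

γ = ρg = 789 × 9.81 / 1000 = 7.74009 kN/m³.
The centroid is at the centre, 1.5 m below the top of the plate, so the centroid depth is h_c = 1.5 m.
A = π(1.5)² = 7.06858 m².
Resultant F = γ·h_c·A = 7.74009 × 1.5 × 7.06858 = 82.0672 kN.
I_c = πr⁴/4 = π × 1.5⁴/4 = 3.97608 m⁴.
Centre of pressure: y_p = y_c + I_c/(y_c·A) = 1.5 + 3.97608/(1.5 × 7.06858) = 1.5 + 0.375 = 1.875 m along the plane.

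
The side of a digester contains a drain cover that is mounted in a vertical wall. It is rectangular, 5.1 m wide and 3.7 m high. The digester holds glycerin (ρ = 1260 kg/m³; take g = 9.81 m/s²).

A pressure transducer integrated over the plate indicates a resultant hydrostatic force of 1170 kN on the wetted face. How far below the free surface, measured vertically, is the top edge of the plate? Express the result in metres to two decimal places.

d_top ≈ 3.17 m

γ = ρg = 1260 × 9.81 / 1000 = 12.3606 kN/m³.
A = 5.1 × 3.7 = 18.87 m².
From F = γ·h_c·A, the centroid depth is h_c = 1170/(12.3606 × 18.87) = 5.01619 m.
The centroid lies 3.7/2 = 1.85 m below the top edge, so the top edge sits at h_top = 5.01619 − 1.85 = 3.16619 m below the surface.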